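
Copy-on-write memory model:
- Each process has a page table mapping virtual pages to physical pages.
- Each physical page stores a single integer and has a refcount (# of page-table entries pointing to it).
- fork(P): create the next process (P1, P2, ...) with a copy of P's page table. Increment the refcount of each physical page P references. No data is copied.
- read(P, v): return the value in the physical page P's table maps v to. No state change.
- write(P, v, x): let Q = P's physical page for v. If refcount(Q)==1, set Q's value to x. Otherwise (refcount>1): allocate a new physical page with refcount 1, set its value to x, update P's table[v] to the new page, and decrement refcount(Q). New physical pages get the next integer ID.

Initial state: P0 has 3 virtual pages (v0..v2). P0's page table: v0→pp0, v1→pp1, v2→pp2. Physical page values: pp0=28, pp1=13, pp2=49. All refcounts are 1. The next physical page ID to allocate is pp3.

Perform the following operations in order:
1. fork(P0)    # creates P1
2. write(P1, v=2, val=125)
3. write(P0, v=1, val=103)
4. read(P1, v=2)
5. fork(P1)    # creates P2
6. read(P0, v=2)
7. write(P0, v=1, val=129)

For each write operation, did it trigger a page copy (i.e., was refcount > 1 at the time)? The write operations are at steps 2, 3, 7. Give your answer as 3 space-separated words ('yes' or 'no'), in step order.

Op 1: fork(P0) -> P1. 3 ppages; refcounts: pp0:2 pp1:2 pp2:2
Op 2: write(P1, v2, 125). refcount(pp2)=2>1 -> COPY to pp3. 4 ppages; refcounts: pp0:2 pp1:2 pp2:1 pp3:1
Op 3: write(P0, v1, 103). refcount(pp1)=2>1 -> COPY to pp4. 5 ppages; refcounts: pp0:2 pp1:1 pp2:1 pp3:1 pp4:1
Op 4: read(P1, v2) -> 125. No state change.
Op 5: fork(P1) -> P2. 5 ppages; refcounts: pp0:3 pp1:2 pp2:1 pp3:2 pp4:1
Op 6: read(P0, v2) -> 49. No state change.
Op 7: write(P0, v1, 129). refcount(pp4)=1 -> write in place. 5 ppages; refcounts: pp0:3 pp1:2 pp2:1 pp3:2 pp4:1

yes yes no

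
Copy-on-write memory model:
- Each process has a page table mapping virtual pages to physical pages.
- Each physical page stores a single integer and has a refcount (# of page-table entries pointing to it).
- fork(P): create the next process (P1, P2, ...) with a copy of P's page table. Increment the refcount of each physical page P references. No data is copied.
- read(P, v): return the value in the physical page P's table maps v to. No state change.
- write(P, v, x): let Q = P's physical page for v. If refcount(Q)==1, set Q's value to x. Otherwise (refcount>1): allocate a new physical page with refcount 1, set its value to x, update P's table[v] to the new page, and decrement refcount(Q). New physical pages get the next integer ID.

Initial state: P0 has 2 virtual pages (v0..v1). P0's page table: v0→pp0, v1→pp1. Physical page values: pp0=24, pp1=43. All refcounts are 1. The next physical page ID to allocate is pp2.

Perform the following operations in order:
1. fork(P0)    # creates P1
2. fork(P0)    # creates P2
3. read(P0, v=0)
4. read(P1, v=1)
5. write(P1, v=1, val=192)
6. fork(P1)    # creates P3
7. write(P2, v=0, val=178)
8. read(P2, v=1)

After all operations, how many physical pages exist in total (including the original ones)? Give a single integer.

Answer: 4

Derivation:
Op 1: fork(P0) -> P1. 2 ppages; refcounts: pp0:2 pp1:2
Op 2: fork(P0) -> P2. 2 ppages; refcounts: pp0:3 pp1:3
Op 3: read(P0, v0) -> 24. No state change.
Op 4: read(P1, v1) -> 43. No state change.
Op 5: write(P1, v1, 192). refcount(pp1)=3>1 -> COPY to pp2. 3 ppages; refcounts: pp0:3 pp1:2 pp2:1
Op 6: fork(P1) -> P3. 3 ppages; refcounts: pp0:4 pp1:2 pp2:2
Op 7: write(P2, v0, 178). refcount(pp0)=4>1 -> COPY to pp3. 4 ppages; refcounts: pp0:3 pp1:2 pp2:2 pp3:1
Op 8: read(P2, v1) -> 43. No state change.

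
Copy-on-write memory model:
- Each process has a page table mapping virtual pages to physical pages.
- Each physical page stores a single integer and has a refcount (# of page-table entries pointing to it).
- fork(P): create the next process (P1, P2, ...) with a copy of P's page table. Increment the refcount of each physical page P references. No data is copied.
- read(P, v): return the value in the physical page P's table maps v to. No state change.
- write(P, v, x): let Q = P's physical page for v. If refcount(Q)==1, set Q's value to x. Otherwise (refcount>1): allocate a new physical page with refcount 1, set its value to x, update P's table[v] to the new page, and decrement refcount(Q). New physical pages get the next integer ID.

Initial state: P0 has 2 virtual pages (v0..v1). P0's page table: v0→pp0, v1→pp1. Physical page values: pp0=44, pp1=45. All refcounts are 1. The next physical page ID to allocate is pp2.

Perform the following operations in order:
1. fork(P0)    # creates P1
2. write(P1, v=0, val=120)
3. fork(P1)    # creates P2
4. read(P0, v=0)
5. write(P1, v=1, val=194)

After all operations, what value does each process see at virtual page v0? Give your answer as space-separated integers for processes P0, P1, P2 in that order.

Op 1: fork(P0) -> P1. 2 ppages; refcounts: pp0:2 pp1:2
Op 2: write(P1, v0, 120). refcount(pp0)=2>1 -> COPY to pp2. 3 ppages; refcounts: pp0:1 pp1:2 pp2:1
Op 3: fork(P1) -> P2. 3 ppages; refcounts: pp0:1 pp1:3 pp2:2
Op 4: read(P0, v0) -> 44. No state change.
Op 5: write(P1, v1, 194). refcount(pp1)=3>1 -> COPY to pp3. 4 ppages; refcounts: pp0:1 pp1:2 pp2:2 pp3:1
P0: v0 -> pp0 = 44
P1: v0 -> pp2 = 120
P2: v0 -> pp2 = 120

Answer: 44 120 120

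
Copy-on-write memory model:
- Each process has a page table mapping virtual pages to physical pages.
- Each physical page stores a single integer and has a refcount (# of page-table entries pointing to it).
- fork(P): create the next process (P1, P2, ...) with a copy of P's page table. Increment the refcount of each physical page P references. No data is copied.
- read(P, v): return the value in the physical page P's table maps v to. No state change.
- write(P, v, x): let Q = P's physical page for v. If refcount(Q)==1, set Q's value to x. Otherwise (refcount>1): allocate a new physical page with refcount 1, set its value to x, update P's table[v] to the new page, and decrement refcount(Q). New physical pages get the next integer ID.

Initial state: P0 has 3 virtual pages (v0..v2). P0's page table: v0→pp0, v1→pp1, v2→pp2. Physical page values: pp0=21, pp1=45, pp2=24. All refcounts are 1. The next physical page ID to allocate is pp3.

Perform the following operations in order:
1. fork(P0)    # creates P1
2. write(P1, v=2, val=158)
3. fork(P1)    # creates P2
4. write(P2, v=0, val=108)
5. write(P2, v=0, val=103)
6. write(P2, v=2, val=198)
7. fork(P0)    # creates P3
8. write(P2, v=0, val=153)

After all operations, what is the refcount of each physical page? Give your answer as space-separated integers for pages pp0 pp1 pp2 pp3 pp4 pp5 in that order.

Answer: 3 4 2 1 1 1

Derivation:
Op 1: fork(P0) -> P1. 3 ppages; refcounts: pp0:2 pp1:2 pp2:2
Op 2: write(P1, v2, 158). refcount(pp2)=2>1 -> COPY to pp3. 4 ppages; refcounts: pp0:2 pp1:2 pp2:1 pp3:1
Op 3: fork(P1) -> P2. 4 ppages; refcounts: pp0:3 pp1:3 pp2:1 pp3:2
Op 4: write(P2, v0, 108). refcount(pp0)=3>1 -> COPY to pp4. 5 ppages; refcounts: pp0:2 pp1:3 pp2:1 pp3:2 pp4:1
Op 5: write(P2, v0, 103). refcount(pp4)=1 -> write in place. 5 ppages; refcounts: pp0:2 pp1:3 pp2:1 pp3:2 pp4:1
Op 6: write(P2, v2, 198). refcount(pp3)=2>1 -> COPY to pp5. 6 ppages; refcounts: pp0:2 pp1:3 pp2:1 pp3:1 pp4:1 pp5:1
Op 7: fork(P0) -> P3. 6 ppages; refcounts: pp0:3 pp1:4 pp2:2 pp3:1 pp4:1 pp5:1
Op 8: write(P2, v0, 153). refcount(pp4)=1 -> write in place. 6 ppages; refcounts: pp0:3 pp1:4 pp2:2 pp3:1 pp4:1 pp5:1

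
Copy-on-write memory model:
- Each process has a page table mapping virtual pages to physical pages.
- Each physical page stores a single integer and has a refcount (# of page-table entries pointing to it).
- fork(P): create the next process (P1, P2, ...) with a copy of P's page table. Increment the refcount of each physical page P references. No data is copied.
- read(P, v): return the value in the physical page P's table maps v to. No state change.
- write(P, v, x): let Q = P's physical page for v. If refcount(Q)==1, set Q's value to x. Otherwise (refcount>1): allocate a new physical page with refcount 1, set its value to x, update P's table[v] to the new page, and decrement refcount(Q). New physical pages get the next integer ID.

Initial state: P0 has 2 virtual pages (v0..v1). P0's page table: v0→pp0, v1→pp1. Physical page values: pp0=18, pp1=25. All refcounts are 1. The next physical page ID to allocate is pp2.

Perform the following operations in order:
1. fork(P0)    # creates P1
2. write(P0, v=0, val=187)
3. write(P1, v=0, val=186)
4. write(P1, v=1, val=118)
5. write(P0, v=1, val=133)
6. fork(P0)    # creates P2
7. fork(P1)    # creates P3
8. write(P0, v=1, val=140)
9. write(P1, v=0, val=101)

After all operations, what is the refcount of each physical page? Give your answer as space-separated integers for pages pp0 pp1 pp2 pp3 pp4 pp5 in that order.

Answer: 1 1 2 2 1 1

Derivation:
Op 1: fork(P0) -> P1. 2 ppages; refcounts: pp0:2 pp1:2
Op 2: write(P0, v0, 187). refcount(pp0)=2>1 -> COPY to pp2. 3 ppages; refcounts: pp0:1 pp1:2 pp2:1
Op 3: write(P1, v0, 186). refcount(pp0)=1 -> write in place. 3 ppages; refcounts: pp0:1 pp1:2 pp2:1
Op 4: write(P1, v1, 118). refcount(pp1)=2>1 -> COPY to pp3. 4 ppages; refcounts: pp0:1 pp1:1 pp2:1 pp3:1
Op 5: write(P0, v1, 133). refcount(pp1)=1 -> write in place. 4 ppages; refcounts: pp0:1 pp1:1 pp2:1 pp3:1
Op 6: fork(P0) -> P2. 4 ppages; refcounts: pp0:1 pp1:2 pp2:2 pp3:1
Op 7: fork(P1) -> P3. 4 ppages; refcounts: pp0:2 pp1:2 pp2:2 pp3:2
Op 8: write(P0, v1, 140). refcount(pp1)=2>1 -> COPY to pp4. 5 ppages; refcounts: pp0:2 pp1:1 pp2:2 pp3:2 pp4:1
Op 9: write(P1, v0, 101). refcount(pp0)=2>1 -> COPY to pp5. 6 ppages; refcounts: pp0:1 pp1:1 pp2:2 pp3:2 pp4:1 pp5:1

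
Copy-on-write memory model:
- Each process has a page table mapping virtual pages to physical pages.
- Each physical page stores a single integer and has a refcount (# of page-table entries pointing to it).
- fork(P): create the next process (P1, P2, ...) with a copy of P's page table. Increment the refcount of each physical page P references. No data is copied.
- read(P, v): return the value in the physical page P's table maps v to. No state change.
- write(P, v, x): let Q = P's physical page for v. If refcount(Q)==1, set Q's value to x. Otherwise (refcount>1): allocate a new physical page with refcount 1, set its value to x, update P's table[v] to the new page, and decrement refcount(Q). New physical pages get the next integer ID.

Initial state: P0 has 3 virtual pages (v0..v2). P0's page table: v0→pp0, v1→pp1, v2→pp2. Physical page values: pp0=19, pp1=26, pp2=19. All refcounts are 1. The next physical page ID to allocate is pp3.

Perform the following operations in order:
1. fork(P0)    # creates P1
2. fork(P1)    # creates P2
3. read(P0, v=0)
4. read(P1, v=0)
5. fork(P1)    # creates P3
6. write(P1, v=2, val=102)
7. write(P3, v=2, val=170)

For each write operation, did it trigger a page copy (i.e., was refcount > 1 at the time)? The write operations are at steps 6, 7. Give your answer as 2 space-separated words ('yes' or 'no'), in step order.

Op 1: fork(P0) -> P1. 3 ppages; refcounts: pp0:2 pp1:2 pp2:2
Op 2: fork(P1) -> P2. 3 ppages; refcounts: pp0:3 pp1:3 pp2:3
Op 3: read(P0, v0) -> 19. No state change.
Op 4: read(P1, v0) -> 19. No state change.
Op 5: fork(P1) -> P3. 3 ppages; refcounts: pp0:4 pp1:4 pp2:4
Op 6: write(P1, v2, 102). refcount(pp2)=4>1 -> COPY to pp3. 4 ppages; refcounts: pp0:4 pp1:4 pp2:3 pp3:1
Op 7: write(P3, v2, 170). refcount(pp2)=3>1 -> COPY to pp4. 5 ppages; refcounts: pp0:4 pp1:4 pp2:2 pp3:1 pp4:1

yes yes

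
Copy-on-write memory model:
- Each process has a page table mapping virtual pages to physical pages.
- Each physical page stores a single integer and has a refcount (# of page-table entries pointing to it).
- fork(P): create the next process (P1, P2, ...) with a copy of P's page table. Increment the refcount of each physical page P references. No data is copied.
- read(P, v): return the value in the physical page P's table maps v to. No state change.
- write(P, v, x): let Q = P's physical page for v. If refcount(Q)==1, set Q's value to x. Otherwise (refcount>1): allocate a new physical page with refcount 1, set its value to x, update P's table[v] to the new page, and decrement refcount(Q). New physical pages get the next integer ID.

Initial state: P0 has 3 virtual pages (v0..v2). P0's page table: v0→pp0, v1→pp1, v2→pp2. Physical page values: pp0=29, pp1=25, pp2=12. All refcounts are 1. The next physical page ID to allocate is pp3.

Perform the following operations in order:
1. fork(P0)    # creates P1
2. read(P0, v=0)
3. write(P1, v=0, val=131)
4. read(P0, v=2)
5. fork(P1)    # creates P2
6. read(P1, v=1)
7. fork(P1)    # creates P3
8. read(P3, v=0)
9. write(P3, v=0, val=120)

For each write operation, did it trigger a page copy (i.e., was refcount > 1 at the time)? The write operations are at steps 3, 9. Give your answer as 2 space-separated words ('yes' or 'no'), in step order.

Op 1: fork(P0) -> P1. 3 ppages; refcounts: pp0:2 pp1:2 pp2:2
Op 2: read(P0, v0) -> 29. No state change.
Op 3: write(P1, v0, 131). refcount(pp0)=2>1 -> COPY to pp3. 4 ppages; refcounts: pp0:1 pp1:2 pp2:2 pp3:1
Op 4: read(P0, v2) -> 12. No state change.
Op 5: fork(P1) -> P2. 4 ppages; refcounts: pp0:1 pp1:3 pp2:3 pp3:2
Op 6: read(P1, v1) -> 25. No state change.
Op 7: fork(P1) -> P3. 4 ppages; refcounts: pp0:1 pp1:4 pp2:4 pp3:3
Op 8: read(P3, v0) -> 131. No state change.
Op 9: write(P3, v0, 120). refcount(pp3)=3>1 -> COPY to pp4. 5 ppages; refcounts: pp0:1 pp1:4 pp2:4 pp3:2 pp4:1

yes yes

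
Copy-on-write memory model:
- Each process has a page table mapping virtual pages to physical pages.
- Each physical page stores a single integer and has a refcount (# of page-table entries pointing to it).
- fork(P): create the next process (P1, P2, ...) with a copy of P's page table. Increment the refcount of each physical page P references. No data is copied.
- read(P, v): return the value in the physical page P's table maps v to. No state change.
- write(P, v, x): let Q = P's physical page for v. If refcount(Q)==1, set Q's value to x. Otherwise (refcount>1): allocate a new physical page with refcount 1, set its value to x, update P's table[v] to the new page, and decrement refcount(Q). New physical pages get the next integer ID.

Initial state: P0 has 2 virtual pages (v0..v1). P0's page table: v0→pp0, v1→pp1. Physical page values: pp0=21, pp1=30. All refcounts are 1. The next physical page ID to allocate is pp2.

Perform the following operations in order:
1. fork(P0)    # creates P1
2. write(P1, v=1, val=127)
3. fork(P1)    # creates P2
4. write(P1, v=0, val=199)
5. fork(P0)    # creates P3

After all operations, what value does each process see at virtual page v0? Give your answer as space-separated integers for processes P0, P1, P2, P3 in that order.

Op 1: fork(P0) -> P1. 2 ppages; refcounts: pp0:2 pp1:2
Op 2: write(P1, v1, 127). refcount(pp1)=2>1 -> COPY to pp2. 3 ppages; refcounts: pp0:2 pp1:1 pp2:1
Op 3: fork(P1) -> P2. 3 ppages; refcounts: pp0:3 pp1:1 pp2:2
Op 4: write(P1, v0, 199). refcount(pp0)=3>1 -> COPY to pp3. 4 ppages; refcounts: pp0:2 pp1:1 pp2:2 pp3:1
Op 5: fork(P0) -> P3. 4 ppages; refcounts: pp0:3 pp1:2 pp2:2 pp3:1
P0: v0 -> pp0 = 21
P1: v0 -> pp3 = 199
P2: v0 -> pp0 = 21
P3: v0 -> pp0 = 21

Answer: 21 199 21 21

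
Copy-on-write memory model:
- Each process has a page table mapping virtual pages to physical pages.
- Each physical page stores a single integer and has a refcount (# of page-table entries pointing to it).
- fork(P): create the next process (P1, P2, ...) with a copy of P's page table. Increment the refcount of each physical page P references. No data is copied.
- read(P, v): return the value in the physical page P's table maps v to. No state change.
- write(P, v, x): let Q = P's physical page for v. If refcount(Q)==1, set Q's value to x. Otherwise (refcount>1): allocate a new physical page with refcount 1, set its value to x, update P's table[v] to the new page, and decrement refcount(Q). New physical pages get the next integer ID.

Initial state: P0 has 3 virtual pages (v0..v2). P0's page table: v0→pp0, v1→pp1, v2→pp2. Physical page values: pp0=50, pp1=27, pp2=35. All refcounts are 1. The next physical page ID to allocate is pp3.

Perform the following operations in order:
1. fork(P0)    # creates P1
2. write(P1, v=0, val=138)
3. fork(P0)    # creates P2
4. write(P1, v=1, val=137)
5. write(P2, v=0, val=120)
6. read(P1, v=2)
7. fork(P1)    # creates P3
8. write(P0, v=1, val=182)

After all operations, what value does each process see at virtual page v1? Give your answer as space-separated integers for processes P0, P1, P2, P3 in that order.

Op 1: fork(P0) -> P1. 3 ppages; refcounts: pp0:2 pp1:2 pp2:2
Op 2: write(P1, v0, 138). refcount(pp0)=2>1 -> COPY to pp3. 4 ppages; refcounts: pp0:1 pp1:2 pp2:2 pp3:1
Op 3: fork(P0) -> P2. 4 ppages; refcounts: pp0:2 pp1:3 pp2:3 pp3:1
Op 4: write(P1, v1, 137). refcount(pp1)=3>1 -> COPY to pp4. 5 ppages; refcounts: pp0:2 pp1:2 pp2:3 pp3:1 pp4:1
Op 5: write(P2, v0, 120). refcount(pp0)=2>1 -> COPY to pp5. 6 ppages; refcounts: pp0:1 pp1:2 pp2:3 pp3:1 pp4:1 pp5:1
Op 6: read(P1, v2) -> 35. No state change.
Op 7: fork(P1) -> P3. 6 ppages; refcounts: pp0:1 pp1:2 pp2:4 pp3:2 pp4:2 pp5:1
Op 8: write(P0, v1, 182). refcount(pp1)=2>1 -> COPY to pp6. 7 ppages; refcounts: pp0:1 pp1:1 pp2:4 pp3:2 pp4:2 pp5:1 pp6:1
P0: v1 -> pp6 = 182
P1: v1 -> pp4 = 137
P2: v1 -> pp1 = 27
P3: v1 -> pp4 = 137

Answer: 182 137 27 137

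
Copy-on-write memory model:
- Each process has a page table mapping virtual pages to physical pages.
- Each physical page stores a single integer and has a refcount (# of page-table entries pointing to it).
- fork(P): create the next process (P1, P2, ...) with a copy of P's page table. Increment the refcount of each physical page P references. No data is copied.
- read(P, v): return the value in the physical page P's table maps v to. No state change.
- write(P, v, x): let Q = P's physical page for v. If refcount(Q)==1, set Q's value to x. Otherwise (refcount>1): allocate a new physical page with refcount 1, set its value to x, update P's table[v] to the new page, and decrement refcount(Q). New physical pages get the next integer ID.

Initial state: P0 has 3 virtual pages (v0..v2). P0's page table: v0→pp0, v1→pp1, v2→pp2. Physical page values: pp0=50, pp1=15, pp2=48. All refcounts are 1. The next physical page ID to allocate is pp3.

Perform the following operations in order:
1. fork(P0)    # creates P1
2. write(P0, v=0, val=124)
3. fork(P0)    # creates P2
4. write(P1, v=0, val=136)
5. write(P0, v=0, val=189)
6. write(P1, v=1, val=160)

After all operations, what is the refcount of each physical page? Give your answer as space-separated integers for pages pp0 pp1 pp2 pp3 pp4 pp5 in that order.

Answer: 1 2 3 1 1 1

Derivation:
Op 1: fork(P0) -> P1. 3 ppages; refcounts: pp0:2 pp1:2 pp2:2
Op 2: write(P0, v0, 124). refcount(pp0)=2>1 -> COPY to pp3. 4 ppages; refcounts: pp0:1 pp1:2 pp2:2 pp3:1
Op 3: fork(P0) -> P2. 4 ppages; refcounts: pp0:1 pp1:3 pp2:3 pp3:2
Op 4: write(P1, v0, 136). refcount(pp0)=1 -> write in place. 4 ppages; refcounts: pp0:1 pp1:3 pp2:3 pp3:2
Op 5: write(P0, v0, 189). refcount(pp3)=2>1 -> COPY to pp4. 5 ppages; refcounts: pp0:1 pp1:3 pp2:3 pp3:1 pp4:1
Op 6: write(P1, v1, 160). refcount(pp1)=3>1 -> COPY to pp5. 6 ppages; refcounts: pp0:1 pp1:2 pp2:3 pp3:1 pp4:1 pp5:1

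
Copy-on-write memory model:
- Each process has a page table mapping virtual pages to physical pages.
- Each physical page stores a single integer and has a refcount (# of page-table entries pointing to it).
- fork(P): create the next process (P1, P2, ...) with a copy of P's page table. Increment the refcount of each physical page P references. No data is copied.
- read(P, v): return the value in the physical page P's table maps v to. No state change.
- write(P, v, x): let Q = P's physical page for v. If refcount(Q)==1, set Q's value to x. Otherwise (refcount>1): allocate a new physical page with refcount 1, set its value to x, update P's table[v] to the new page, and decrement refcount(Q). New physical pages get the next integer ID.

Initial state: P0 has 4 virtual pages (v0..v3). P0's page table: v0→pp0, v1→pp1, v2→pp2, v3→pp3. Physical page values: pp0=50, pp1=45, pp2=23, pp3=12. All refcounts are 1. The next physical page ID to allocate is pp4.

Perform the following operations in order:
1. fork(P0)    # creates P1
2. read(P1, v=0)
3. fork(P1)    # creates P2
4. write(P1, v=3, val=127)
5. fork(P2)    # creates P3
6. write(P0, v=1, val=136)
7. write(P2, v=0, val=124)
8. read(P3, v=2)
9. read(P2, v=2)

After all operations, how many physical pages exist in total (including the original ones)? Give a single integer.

Answer: 7

Derivation:
Op 1: fork(P0) -> P1. 4 ppages; refcounts: pp0:2 pp1:2 pp2:2 pp3:2
Op 2: read(P1, v0) -> 50. No state change.
Op 3: fork(P1) -> P2. 4 ppages; refcounts: pp0:3 pp1:3 pp2:3 pp3:3
Op 4: write(P1, v3, 127). refcount(pp3)=3>1 -> COPY to pp4. 5 ppages; refcounts: pp0:3 pp1:3 pp2:3 pp3:2 pp4:1
Op 5: fork(P2) -> P3. 5 ppages; refcounts: pp0:4 pp1:4 pp2:4 pp3:3 pp4:1
Op 6: write(P0, v1, 136). refcount(pp1)=4>1 -> COPY to pp5. 6 ppages; refcounts: pp0:4 pp1:3 pp2:4 pp3:3 pp4:1 pp5:1
Op 7: write(P2, v0, 124). refcount(pp0)=4>1 -> COPY to pp6. 7 ppages; refcounts: pp0:3 pp1:3 pp2:4 pp3:3 pp4:1 pp5:1 pp6:1
Op 8: read(P3, v2) -> 23. No state change.
Op 9: read(P2, v2) -> 23. No state change.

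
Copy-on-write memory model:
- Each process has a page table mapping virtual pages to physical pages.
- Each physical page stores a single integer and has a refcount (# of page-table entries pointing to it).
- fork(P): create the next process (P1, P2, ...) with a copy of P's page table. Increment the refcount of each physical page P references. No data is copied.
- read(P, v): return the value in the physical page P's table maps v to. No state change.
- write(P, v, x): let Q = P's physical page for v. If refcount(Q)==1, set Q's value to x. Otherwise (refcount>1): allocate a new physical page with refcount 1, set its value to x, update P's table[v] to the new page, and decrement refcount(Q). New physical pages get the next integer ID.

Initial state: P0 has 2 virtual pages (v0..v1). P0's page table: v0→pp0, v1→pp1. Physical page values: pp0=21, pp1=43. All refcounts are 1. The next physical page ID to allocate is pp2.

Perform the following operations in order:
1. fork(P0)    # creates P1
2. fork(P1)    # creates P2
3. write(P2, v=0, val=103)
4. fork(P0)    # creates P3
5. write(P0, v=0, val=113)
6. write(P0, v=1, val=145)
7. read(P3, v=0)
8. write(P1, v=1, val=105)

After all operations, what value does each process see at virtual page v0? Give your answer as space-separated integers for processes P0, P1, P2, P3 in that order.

Op 1: fork(P0) -> P1. 2 ppages; refcounts: pp0:2 pp1:2
Op 2: fork(P1) -> P2. 2 ppages; refcounts: pp0:3 pp1:3
Op 3: write(P2, v0, 103). refcount(pp0)=3>1 -> COPY to pp2. 3 ppages; refcounts: pp0:2 pp1:3 pp2:1
Op 4: fork(P0) -> P3. 3 ppages; refcounts: pp0:3 pp1:4 pp2:1
Op 5: write(P0, v0, 113). refcount(pp0)=3>1 -> COPY to pp3. 4 ppages; refcounts: pp0:2 pp1:4 pp2:1 pp3:1
Op 6: write(P0, v1, 145). refcount(pp1)=4>1 -> COPY to pp4. 5 ppages; refcounts: pp0:2 pp1:3 pp2:1 pp3:1 pp4:1
Op 7: read(P3, v0) -> 21. No state change.
Op 8: write(P1, v1, 105). refcount(pp1)=3>1 -> COPY to pp5. 6 ppages; refcounts: pp0:2 pp1:2 pp2:1 pp3:1 pp4:1 pp5:1
P0: v0 -> pp3 = 113
P1: v0 -> pp0 = 21
P2: v0 -> pp2 = 103
P3: v0 -> pp0 = 21

Answer: 113 21 103 21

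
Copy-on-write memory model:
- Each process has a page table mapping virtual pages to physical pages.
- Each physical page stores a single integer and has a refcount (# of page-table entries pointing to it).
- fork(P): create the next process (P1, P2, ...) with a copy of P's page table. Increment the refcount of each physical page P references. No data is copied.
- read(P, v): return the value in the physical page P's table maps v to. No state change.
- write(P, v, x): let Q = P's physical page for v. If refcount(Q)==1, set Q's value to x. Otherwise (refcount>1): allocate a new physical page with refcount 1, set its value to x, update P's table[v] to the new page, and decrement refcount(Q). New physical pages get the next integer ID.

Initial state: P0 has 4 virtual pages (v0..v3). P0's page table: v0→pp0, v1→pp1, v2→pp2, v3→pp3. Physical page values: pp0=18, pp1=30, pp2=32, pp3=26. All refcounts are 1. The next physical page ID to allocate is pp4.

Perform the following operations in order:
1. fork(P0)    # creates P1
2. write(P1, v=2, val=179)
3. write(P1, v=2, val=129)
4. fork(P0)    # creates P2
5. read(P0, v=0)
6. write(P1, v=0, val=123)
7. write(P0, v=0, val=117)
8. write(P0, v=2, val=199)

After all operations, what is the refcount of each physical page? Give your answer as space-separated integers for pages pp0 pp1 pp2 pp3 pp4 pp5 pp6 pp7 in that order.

Op 1: fork(P0) -> P1. 4 ppages; refcounts: pp0:2 pp1:2 pp2:2 pp3:2
Op 2: write(P1, v2, 179). refcount(pp2)=2>1 -> COPY to pp4. 5 ppages; refcounts: pp0:2 pp1:2 pp2:1 pp3:2 pp4:1
Op 3: write(P1, v2, 129). refcount(pp4)=1 -> write in place. 5 ppages; refcounts: pp0:2 pp1:2 pp2:1 pp3:2 pp4:1
Op 4: fork(P0) -> P2. 5 ppages; refcounts: pp0:3 pp1:3 pp2:2 pp3:3 pp4:1
Op 5: read(P0, v0) -> 18. No state change.
Op 6: write(P1, v0, 123). refcount(pp0)=3>1 -> COPY to pp5. 6 ppages; refcounts: pp0:2 pp1:3 pp2:2 pp3:3 pp4:1 pp5:1
Op 7: write(P0, v0, 117). refcount(pp0)=2>1 -> COPY to pp6. 7 ppages; refcounts: pp0:1 pp1:3 pp2:2 pp3:3 pp4:1 pp5:1 pp6:1
Op 8: write(P0, v2, 199). refcount(pp2)=2>1 -> COPY to pp7. 8 ppages; refcounts: pp0:1 pp1:3 pp2:1 pp3:3 pp4:1 pp5:1 pp6:1 pp7:1

Answer: 1 3 1 3 1 1 1 1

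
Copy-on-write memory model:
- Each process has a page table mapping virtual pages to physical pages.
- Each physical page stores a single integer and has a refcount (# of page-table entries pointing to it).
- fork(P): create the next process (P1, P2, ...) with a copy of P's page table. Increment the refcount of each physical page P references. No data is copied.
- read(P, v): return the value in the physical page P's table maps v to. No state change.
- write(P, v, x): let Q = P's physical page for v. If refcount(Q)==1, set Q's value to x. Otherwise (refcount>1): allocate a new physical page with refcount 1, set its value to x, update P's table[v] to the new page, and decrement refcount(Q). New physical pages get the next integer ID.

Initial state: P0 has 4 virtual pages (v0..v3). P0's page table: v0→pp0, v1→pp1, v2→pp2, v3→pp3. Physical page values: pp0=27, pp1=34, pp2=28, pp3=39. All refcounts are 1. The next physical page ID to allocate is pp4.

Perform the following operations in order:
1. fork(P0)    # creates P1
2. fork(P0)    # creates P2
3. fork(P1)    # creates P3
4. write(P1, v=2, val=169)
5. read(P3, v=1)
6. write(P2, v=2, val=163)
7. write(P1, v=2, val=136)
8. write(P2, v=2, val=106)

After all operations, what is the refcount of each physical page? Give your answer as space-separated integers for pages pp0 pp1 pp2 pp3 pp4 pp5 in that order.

Answer: 4 4 2 4 1 1

Derivation:
Op 1: fork(P0) -> P1. 4 ppages; refcounts: pp0:2 pp1:2 pp2:2 pp3:2
Op 2: fork(P0) -> P2. 4 ppages; refcounts: pp0:3 pp1:3 pp2:3 pp3:3
Op 3: fork(P1) -> P3. 4 ppages; refcounts: pp0:4 pp1:4 pp2:4 pp3:4
Op 4: write(P1, v2, 169). refcount(pp2)=4>1 -> COPY to pp4. 5 ppages; refcounts: pp0:4 pp1:4 pp2:3 pp3:4 pp4:1
Op 5: read(P3, v1) -> 34. No state change.
Op 6: write(P2, v2, 163). refcount(pp2)=3>1 -> COPY to pp5. 6 ppages; refcounts: pp0:4 pp1:4 pp2:2 pp3:4 pp4:1 pp5:1
Op 7: write(P1, v2, 136). refcount(pp4)=1 -> write in place. 6 ppages; refcounts: pp0:4 pp1:4 pp2:2 pp3:4 pp4:1 pp5:1
Op 8: write(P2, v2, 106). refcount(pp5)=1 -> write in place. 6 ppages; refcounts: pp0:4 pp1:4 pp2:2 pp3:4 pp4:1 pp5:1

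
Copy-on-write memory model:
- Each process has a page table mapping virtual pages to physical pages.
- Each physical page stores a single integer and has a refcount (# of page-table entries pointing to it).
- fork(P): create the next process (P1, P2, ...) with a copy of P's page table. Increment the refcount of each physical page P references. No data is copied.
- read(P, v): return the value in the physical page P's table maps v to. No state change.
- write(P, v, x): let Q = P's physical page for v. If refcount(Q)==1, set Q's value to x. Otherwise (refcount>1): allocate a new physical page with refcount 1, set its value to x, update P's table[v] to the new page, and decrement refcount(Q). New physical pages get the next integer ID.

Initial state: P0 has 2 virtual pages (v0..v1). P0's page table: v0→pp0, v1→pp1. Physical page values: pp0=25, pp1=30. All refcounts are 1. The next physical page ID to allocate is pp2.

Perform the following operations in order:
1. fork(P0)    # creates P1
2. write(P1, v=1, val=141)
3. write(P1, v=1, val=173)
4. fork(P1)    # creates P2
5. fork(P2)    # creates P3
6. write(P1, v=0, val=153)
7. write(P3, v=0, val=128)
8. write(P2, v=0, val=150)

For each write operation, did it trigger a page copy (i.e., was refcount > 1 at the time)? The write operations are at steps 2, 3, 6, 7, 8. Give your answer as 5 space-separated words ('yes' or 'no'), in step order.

Op 1: fork(P0) -> P1. 2 ppages; refcounts: pp0:2 pp1:2
Op 2: write(P1, v1, 141). refcount(pp1)=2>1 -> COPY to pp2. 3 ppages; refcounts: pp0:2 pp1:1 pp2:1
Op 3: write(P1, v1, 173). refcount(pp2)=1 -> write in place. 3 ppages; refcounts: pp0:2 pp1:1 pp2:1
Op 4: fork(P1) -> P2. 3 ppages; refcounts: pp0:3 pp1:1 pp2:2
Op 5: fork(P2) -> P3. 3 ppages; refcounts: pp0:4 pp1:1 pp2:3
Op 6: write(P1, v0, 153). refcount(pp0)=4>1 -> COPY to pp3. 4 ppages; refcounts: pp0:3 pp1:1 pp2:3 pp3:1
Op 7: write(P3, v0, 128). refcount(pp0)=3>1 -> COPY to pp4. 5 ppages; refcounts: pp0:2 pp1:1 pp2:3 pp3:1 pp4:1
Op 8: write(P2, v0, 150). refcount(pp0)=2>1 -> COPY to pp5. 6 ppages; refcounts: pp0:1 pp1:1 pp2:3 pp3:1 pp4:1 pp5:1

yes no yes yes yes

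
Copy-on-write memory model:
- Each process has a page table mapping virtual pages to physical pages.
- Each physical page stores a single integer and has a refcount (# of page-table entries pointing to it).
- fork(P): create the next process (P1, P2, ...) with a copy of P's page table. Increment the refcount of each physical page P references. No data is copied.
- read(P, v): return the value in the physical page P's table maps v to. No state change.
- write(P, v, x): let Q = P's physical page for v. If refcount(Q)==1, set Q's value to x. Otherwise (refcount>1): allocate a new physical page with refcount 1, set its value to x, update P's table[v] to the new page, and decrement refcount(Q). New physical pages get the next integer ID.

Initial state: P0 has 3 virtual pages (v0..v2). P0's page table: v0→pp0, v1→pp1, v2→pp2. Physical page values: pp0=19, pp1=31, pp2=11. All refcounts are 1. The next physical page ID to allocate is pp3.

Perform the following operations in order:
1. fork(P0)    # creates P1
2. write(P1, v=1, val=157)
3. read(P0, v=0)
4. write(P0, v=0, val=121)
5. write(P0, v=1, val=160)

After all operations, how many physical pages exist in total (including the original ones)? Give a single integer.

Op 1: fork(P0) -> P1. 3 ppages; refcounts: pp0:2 pp1:2 pp2:2
Op 2: write(P1, v1, 157). refcount(pp1)=2>1 -> COPY to pp3. 4 ppages; refcounts: pp0:2 pp1:1 pp2:2 pp3:1
Op 3: read(P0, v0) -> 19. No state change.
Op 4: write(P0, v0, 121). refcount(pp0)=2>1 -> COPY to pp4. 5 ppages; refcounts: pp0:1 pp1:1 pp2:2 pp3:1 pp4:1
Op 5: write(P0, v1, 160). refcount(pp1)=1 -> write in place. 5 ppages; refcounts: pp0:1 pp1:1 pp2:2 pp3:1 pp4:1

Answer: 5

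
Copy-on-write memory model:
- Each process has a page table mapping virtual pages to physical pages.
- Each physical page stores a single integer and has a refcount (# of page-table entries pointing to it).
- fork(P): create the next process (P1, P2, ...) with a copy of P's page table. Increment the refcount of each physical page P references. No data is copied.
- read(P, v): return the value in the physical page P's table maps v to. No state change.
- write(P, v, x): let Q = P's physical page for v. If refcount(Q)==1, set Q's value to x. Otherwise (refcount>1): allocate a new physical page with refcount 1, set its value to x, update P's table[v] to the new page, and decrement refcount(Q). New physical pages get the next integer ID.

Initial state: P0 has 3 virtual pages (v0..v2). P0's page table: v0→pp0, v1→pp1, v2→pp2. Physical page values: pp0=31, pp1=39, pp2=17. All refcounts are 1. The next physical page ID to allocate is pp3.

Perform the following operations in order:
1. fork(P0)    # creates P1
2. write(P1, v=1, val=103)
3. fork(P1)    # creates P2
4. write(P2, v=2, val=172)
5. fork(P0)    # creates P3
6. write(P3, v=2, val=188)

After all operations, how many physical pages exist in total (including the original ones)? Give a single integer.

Op 1: fork(P0) -> P1. 3 ppages; refcounts: pp0:2 pp1:2 pp2:2
Op 2: write(P1, v1, 103). refcount(pp1)=2>1 -> COPY to pp3. 4 ppages; refcounts: pp0:2 pp1:1 pp2:2 pp3:1
Op 3: fork(P1) -> P2. 4 ppages; refcounts: pp0:3 pp1:1 pp2:3 pp3:2
Op 4: write(P2, v2, 172). refcount(pp2)=3>1 -> COPY to pp4. 5 ppages; refcounts: pp0:3 pp1:1 pp2:2 pp3:2 pp4:1
Op 5: fork(P0) -> P3. 5 ppages; refcounts: pp0:4 pp1:2 pp2:3 pp3:2 pp4:1
Op 6: write(P3, v2, 188). refcount(pp2)=3>1 -> COPY to pp5. 6 ppages; refcounts: pp0:4 pp1:2 pp2:2 pp3:2 pp4:1 pp5:1

Answer: 6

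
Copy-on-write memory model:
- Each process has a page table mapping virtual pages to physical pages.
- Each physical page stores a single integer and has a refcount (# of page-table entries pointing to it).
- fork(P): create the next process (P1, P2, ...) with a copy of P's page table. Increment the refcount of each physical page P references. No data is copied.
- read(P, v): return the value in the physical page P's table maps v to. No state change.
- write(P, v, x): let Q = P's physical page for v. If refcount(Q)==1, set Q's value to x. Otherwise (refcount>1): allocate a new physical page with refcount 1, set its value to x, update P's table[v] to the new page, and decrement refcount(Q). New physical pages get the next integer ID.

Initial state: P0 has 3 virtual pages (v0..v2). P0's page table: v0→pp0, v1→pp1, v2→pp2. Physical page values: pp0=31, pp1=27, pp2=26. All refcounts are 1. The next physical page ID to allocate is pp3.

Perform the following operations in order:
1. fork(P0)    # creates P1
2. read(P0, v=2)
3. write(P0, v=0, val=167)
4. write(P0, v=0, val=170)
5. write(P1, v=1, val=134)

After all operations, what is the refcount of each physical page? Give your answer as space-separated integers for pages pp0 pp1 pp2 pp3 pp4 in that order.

Op 1: fork(P0) -> P1. 3 ppages; refcounts: pp0:2 pp1:2 pp2:2
Op 2: read(P0, v2) -> 26. No state change.
Op 3: write(P0, v0, 167). refcount(pp0)=2>1 -> COPY to pp3. 4 ppages; refcounts: pp0:1 pp1:2 pp2:2 pp3:1
Op 4: write(P0, v0, 170). refcount(pp3)=1 -> write in place. 4 ppages; refcounts: pp0:1 pp1:2 pp2:2 pp3:1
Op 5: write(P1, v1, 134). refcount(pp1)=2>1 -> COPY to pp4. 5 ppages; refcounts: pp0:1 pp1:1 pp2:2 pp3:1 pp4:1

Answer: 1 1 2 1 1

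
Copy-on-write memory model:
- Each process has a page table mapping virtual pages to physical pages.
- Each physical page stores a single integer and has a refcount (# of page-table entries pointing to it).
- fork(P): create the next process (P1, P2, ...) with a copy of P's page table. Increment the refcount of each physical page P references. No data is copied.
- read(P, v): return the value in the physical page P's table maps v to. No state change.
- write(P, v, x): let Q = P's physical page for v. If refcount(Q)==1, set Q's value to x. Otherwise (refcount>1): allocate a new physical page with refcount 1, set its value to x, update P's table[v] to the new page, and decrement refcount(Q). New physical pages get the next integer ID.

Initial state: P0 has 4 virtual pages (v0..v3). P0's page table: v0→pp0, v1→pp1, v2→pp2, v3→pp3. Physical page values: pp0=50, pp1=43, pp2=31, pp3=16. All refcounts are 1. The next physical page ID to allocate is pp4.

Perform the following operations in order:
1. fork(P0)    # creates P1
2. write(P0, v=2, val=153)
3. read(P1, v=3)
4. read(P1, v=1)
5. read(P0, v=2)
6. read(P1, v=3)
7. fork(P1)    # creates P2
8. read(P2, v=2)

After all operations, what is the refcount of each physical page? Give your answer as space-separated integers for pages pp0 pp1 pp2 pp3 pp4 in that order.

Op 1: fork(P0) -> P1. 4 ppages; refcounts: pp0:2 pp1:2 pp2:2 pp3:2
Op 2: write(P0, v2, 153). refcount(pp2)=2>1 -> COPY to pp4. 5 ppages; refcounts: pp0:2 pp1:2 pp2:1 pp3:2 pp4:1
Op 3: read(P1, v3) -> 16. No state change.
Op 4: read(P1, v1) -> 43. No state change.
Op 5: read(P0, v2) -> 153. No state change.
Op 6: read(P1, v3) -> 16. No state change.
Op 7: fork(P1) -> P2. 5 ppages; refcounts: pp0:3 pp1:3 pp2:2 pp3:3 pp4:1
Op 8: read(P2, v2) -> 31. No state change.

Answer: 3 3 2 3 1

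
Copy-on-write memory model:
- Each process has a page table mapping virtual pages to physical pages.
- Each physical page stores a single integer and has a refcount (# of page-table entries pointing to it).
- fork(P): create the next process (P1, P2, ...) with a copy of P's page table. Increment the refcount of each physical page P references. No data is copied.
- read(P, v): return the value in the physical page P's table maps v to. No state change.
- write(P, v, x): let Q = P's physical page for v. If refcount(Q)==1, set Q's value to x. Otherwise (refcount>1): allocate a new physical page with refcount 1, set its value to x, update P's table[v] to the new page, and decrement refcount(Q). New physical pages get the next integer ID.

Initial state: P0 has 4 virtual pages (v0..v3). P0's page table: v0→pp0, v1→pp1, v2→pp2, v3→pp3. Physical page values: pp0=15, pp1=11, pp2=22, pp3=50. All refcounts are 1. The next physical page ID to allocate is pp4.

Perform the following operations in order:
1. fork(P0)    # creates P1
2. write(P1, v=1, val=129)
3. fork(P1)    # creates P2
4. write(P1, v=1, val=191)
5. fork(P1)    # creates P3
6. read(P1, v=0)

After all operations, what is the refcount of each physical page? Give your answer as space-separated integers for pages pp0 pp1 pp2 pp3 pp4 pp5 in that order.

Op 1: fork(P0) -> P1. 4 ppages; refcounts: pp0:2 pp1:2 pp2:2 pp3:2
Op 2: write(P1, v1, 129). refcount(pp1)=2>1 -> COPY to pp4. 5 ppages; refcounts: pp0:2 pp1:1 pp2:2 pp3:2 pp4:1
Op 3: fork(P1) -> P2. 5 ppages; refcounts: pp0:3 pp1:1 pp2:3 pp3:3 pp4:2
Op 4: write(P1, v1, 191). refcount(pp4)=2>1 -> COPY to pp5. 6 ppages; refcounts: pp0:3 pp1:1 pp2:3 pp3:3 pp4:1 pp5:1
Op 5: fork(P1) -> P3. 6 ppages; refcounts: pp0:4 pp1:1 pp2:4 pp3:4 pp4:1 pp5:2
Op 6: read(P1, v0) -> 15. No state change.

Answer: 4 1 4 4 1 2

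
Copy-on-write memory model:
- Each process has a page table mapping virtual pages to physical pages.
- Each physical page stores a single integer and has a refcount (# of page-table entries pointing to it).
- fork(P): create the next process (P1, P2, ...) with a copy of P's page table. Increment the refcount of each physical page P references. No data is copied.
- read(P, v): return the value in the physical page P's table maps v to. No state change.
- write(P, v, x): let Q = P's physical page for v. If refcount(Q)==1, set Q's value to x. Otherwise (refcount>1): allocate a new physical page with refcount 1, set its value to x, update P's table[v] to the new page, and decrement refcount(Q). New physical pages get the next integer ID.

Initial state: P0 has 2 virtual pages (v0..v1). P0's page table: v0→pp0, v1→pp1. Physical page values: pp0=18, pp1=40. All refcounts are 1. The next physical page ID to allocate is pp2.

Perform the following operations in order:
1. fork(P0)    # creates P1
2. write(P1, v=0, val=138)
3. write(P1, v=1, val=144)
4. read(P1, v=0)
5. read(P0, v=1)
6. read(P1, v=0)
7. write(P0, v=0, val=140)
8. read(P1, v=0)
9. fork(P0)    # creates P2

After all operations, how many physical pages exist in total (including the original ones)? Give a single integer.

Op 1: fork(P0) -> P1. 2 ppages; refcounts: pp0:2 pp1:2
Op 2: write(P1, v0, 138). refcount(pp0)=2>1 -> COPY to pp2. 3 ppages; refcounts: pp0:1 pp1:2 pp2:1
Op 3: write(P1, v1, 144). refcount(pp1)=2>1 -> COPY to pp3. 4 ppages; refcounts: pp0:1 pp1:1 pp2:1 pp3:1
Op 4: read(P1, v0) -> 138. No state change.
Op 5: read(P0, v1) -> 40. No state change.
Op 6: read(P1, v0) -> 138. No state change.
Op 7: write(P0, v0, 140). refcount(pp0)=1 -> write in place. 4 ppages; refcounts: pp0:1 pp1:1 pp2:1 pp3:1
Op 8: read(P1, v0) -> 138. No state change.
Op 9: fork(P0) -> P2. 4 ppages; refcounts: pp0:2 pp1:2 pp2:1 pp3:1

Answer: 4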